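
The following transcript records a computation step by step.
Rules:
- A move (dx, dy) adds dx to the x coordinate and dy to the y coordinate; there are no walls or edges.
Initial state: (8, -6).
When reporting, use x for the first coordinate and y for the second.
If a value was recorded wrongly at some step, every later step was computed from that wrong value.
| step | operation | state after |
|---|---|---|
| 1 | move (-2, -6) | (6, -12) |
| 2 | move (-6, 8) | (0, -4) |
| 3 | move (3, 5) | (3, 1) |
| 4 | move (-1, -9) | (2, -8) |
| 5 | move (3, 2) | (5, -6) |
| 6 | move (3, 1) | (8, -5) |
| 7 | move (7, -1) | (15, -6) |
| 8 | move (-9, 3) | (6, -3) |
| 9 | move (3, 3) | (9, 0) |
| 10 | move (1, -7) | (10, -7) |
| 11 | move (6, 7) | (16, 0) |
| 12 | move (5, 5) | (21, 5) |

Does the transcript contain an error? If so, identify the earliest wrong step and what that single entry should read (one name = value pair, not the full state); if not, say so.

no error

step 1: x = 8 + (-2) = 6, y = -6 + (-6) = -12 -> confirmed correct
step 2: x = 6 + (-6) = 0, y = -12 + (8) = -4 -> verified
step 3: x = 0 + (3) = 3, y = -4 + (5) = 1 -> same as recorded
step 4: x = 3 + (-1) = 2, y = 1 + (-9) = -8 -> confirmed correct
step 5: x = 2 + (3) = 5, y = -8 + (2) = -6 -> exactly as logged
step 6: x = 5 + (3) = 8, y = -6 + (1) = -5 -> no discrepancy
step 7: x = 8 + (7) = 15, y = -5 + (-1) = -6 -> verified
step 8: x = 15 + (-9) = 6, y = -6 + (3) = -3 -> consistent with the transcript
step 9: x = 6 + (3) = 9, y = -3 + (3) = 0 -> agrees with the transcript
step 10: x = 9 + (1) = 10, y = 0 + (-7) = -7 -> exactly as logged
step 11: x = 10 + (6) = 16, y = -7 + (7) = 0 -> exactly as logged
step 12: x = 16 + (5) = 21, y = 0 + (5) = 5 -> in agreement
All entries verified; no error found.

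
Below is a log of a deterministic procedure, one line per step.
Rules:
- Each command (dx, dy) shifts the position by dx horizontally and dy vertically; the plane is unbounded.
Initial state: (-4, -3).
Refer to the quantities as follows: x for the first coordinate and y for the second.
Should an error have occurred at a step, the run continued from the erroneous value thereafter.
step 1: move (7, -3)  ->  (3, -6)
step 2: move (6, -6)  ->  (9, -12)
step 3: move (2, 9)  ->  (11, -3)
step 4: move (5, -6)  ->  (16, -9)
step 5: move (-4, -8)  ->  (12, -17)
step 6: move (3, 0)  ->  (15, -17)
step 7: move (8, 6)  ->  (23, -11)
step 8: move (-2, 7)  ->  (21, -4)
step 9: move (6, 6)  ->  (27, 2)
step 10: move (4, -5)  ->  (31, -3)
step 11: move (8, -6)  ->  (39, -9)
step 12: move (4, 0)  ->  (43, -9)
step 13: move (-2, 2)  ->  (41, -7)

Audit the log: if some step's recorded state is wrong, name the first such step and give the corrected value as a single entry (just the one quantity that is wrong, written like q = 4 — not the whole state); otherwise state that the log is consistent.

step 1: x = -4 + (7) = 3, y = -3 + (-3) = -6 -> exactly as logged
step 2: x = 3 + (6) = 9, y = -6 + (-6) = -12 -> agrees with the log
step 3: x = 9 + (2) = 11, y = -12 + (9) = -3 -> verified
step 4: x = 11 + (5) = 16, y = -3 + (-6) = -9 -> exactly as logged
step 5: x = 16 + (-4) = 12, y = -9 + (-8) = -17 -> consistent with the log
step 6: x = 12 + (3) = 15, y = -17 + (0) = -17 -> checks out
step 7: x = 15 + (8) = 23, y = -17 + (6) = -11 -> exactly as logged
step 8: x = 23 + (-2) = 21, y = -11 + (7) = -4 -> consistent with the log
step 9: x = 21 + (6) = 27, y = -4 + (6) = 2 -> matches
step 10: x = 27 + (4) = 31, y = 2 + (-5) = -3 -> exactly as logged
step 11: x = 31 + (8) = 39, y = -3 + (-6) = -9 -> same as recorded
step 12: x = 39 + (4) = 43, y = -9 + (0) = -9 -> in agreement
step 13: x = 43 + (-2) = 41, y = -9 + (2) = -7 -> agrees with the log
Nothing is out of place; the run is error-free.

no error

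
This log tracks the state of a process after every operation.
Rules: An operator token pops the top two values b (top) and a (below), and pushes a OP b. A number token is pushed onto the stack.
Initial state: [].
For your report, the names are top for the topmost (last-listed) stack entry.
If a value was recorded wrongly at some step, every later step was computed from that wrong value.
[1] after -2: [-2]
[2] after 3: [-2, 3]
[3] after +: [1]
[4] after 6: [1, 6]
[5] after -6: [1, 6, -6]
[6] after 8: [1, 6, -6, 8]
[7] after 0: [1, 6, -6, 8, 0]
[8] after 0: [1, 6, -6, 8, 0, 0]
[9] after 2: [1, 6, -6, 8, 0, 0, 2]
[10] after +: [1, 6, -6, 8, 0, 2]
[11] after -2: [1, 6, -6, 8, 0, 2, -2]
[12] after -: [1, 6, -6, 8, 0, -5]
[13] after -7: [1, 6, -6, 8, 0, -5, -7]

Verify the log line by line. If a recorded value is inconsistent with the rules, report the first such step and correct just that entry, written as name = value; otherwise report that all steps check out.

Recomputing the run from the initial state:
step 1: [-2]
step 2: [-2, 3]
step 3: [1]
step 4: [1, 6]
step 5: [1, 6, -6]
step 6: [1, 6, -6, 8]
step 7: [1, 6, -6, 8, 0]
step 8: [1, 6, -6, 8, 0, 0]
step 9: [1, 6, -6, 8, 0, 0, 2]
step 10: [1, 6, -6, 8, 0, 2]
step 11: [1, 6, -6, 8, 0, 2, -2]
step 12: [1, 6, -6, 8, 0, 4]
step 13: [1, 6, -6, 8, 0, 4, -7]
The first disagreement with the log is at step 12, where the value should be top = 4.

step 12, top = 4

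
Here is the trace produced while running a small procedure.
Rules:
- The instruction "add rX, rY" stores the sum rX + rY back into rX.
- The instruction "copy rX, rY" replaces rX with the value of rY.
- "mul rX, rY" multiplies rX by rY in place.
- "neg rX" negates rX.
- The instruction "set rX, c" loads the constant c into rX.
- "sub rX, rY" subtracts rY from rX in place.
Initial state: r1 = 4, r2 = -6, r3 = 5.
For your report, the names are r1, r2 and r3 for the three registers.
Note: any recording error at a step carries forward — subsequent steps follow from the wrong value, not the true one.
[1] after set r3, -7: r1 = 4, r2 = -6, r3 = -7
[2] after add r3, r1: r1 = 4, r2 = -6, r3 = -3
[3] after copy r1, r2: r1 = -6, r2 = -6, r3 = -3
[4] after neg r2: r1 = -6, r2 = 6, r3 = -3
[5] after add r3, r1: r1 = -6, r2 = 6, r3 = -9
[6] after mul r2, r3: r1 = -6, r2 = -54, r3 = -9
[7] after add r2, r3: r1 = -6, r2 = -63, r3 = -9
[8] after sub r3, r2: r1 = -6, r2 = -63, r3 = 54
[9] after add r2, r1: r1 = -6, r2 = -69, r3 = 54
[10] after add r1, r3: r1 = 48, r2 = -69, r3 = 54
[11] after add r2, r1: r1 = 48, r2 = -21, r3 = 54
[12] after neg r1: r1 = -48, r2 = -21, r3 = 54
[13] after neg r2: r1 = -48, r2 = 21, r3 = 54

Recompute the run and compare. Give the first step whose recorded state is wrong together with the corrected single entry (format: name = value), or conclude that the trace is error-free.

Recomputing the run from the initial state:
step 1: r1 = 4, r2 = -6, r3 = -7
step 2: r1 = 4, r2 = -6, r3 = -3
step 3: r1 = -6, r2 = -6, r3 = -3
step 4: r1 = -6, r2 = 6, r3 = -3
step 5: r1 = -6, r2 = 6, r3 = -9
step 6: r1 = -6, r2 = -54, r3 = -9
step 7: r1 = -6, r2 = -63, r3 = -9
step 8: r1 = -6, r2 = -63, r3 = 54
step 9: r1 = -6, r2 = -69, r3 = 54
step 10: r1 = 48, r2 = -69, r3 = 54
step 11: r1 = 48, r2 = -21, r3 = 54
step 12: r1 = -48, r2 = -21, r3 = 54
step 13: r1 = -48, r2 = 21, r3 = 54
This matches the trace at every step.

no error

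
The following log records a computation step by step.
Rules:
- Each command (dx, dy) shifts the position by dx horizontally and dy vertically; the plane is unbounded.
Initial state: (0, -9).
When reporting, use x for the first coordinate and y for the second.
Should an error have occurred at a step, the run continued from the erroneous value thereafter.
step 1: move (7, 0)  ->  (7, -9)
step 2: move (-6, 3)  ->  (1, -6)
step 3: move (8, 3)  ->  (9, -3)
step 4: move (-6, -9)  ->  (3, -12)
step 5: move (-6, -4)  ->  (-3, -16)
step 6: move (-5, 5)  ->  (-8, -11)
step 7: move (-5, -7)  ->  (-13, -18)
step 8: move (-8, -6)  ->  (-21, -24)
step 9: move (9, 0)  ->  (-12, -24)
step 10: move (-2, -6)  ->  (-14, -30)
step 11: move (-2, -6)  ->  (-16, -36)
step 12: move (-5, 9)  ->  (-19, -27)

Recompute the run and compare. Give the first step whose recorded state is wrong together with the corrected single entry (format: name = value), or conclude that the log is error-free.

Recomputing the run from the initial state:
step 1: x = 7, y = -9
step 2: x = 1, y = -6
step 3: x = 9, y = -3
step 4: x = 3, y = -12
step 5: x = -3, y = -16
step 6: x = -8, y = -11
step 7: x = -13, y = -18
step 8: x = -21, y = -24
step 9: x = -12, y = -24
step 10: x = -14, y = -30
step 11: x = -16, y = -36
step 12: x = -21, y = -27
The first disagreement with the log is at step 12, where the value should be x = -21.

step 12, x = -21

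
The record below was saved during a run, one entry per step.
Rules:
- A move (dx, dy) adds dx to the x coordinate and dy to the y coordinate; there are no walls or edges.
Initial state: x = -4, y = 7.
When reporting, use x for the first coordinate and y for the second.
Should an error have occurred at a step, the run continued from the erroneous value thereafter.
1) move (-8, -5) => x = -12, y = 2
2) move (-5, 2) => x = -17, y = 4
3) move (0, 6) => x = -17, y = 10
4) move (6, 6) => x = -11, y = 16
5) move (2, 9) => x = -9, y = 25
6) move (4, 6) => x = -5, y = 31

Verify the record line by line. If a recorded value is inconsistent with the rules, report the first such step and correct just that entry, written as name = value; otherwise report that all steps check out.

1. x = -4 + (-8) = -12, y = 7 + (-5) = 2 (agrees with the record)
2. x = -12 + (-5) = -17, y = 2 + (2) = 4 (consistent with the record)
3. x = -17 + (0) = -17, y = 4 + (6) = 10 (confirmed correct)
4. x = -17 + (6) = -11, y = 10 + (6) = 16 (consistent with the record)
5. x = -11 + (2) = -9, y = 16 + (9) = 25 (consistent with the record)
6. x = -9 + (4) = -5, y = 25 + (6) = 31 (in agreement)
The whole run recomputes cleanly — no discrepancies.

no error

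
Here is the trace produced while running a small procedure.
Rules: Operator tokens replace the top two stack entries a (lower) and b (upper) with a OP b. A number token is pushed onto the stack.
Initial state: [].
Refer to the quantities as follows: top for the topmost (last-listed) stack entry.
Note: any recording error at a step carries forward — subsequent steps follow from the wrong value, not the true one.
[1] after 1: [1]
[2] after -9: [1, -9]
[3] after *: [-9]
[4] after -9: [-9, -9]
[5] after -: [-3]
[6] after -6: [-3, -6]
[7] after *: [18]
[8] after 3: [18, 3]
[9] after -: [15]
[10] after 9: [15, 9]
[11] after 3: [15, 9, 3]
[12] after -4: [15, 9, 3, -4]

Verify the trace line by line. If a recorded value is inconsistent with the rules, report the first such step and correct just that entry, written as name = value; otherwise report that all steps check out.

step 1: push 1: top = 1 -> verified
step 2: push -9: top = -9 -> confirmed correct
step 3: 1 * -9 = -9 -> verified
step 4: push -9: top = -9 -> verified
step 5: -9 - -9 = 0 -> the trace disagrees here
That makes step 5 the first incorrect line — top = 0 is what it should show.

step 5, top = 0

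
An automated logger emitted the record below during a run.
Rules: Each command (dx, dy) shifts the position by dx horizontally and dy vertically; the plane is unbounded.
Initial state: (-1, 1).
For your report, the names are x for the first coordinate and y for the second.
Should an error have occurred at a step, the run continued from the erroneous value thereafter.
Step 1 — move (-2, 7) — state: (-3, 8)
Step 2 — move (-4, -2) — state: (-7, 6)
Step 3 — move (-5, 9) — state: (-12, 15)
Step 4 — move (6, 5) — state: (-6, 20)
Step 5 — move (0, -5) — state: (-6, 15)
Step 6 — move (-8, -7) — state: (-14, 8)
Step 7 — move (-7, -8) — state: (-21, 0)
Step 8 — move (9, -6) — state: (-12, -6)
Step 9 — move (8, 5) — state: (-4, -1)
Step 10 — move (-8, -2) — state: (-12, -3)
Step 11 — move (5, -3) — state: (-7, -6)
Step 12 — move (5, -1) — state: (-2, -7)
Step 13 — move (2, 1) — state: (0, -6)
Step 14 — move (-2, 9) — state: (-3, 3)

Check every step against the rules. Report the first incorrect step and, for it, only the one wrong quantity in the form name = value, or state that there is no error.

1. x = -1 + (-2) = -3, y = 1 + (7) = 8 (checks out)
2. x = -3 + (-4) = -7, y = 8 + (-2) = 6 (confirmed correct)
3. x = -7 + (-5) = -12, y = 6 + (9) = 15 (verified)
4. x = -12 + (6) = -6, y = 15 + (5) = 20 (no discrepancy)
5. x = -6 + (0) = -6, y = 20 + (-5) = 15 (in agreement)
6. x = -6 + (-8) = -14, y = 15 + (-7) = 8 (no discrepancy)
7. x = -14 + (-7) = -21, y = 8 + (-8) = 0 (checks out)
8. x = -21 + (9) = -12, y = 0 + (-6) = -6 (matches)
9. x = -12 + (8) = -4, y = -6 + (5) = -1 (matches)
10. x = -4 + (-8) = -12, y = -1 + (-2) = -3 (agrees with the record)
11. x = -12 + (5) = -7, y = -3 + (-3) = -6 (confirmed correct)
12. x = -7 + (5) = -2, y = -6 + (-1) = -7 (confirmed correct)
13. x = -2 + (2) = 0, y = -7 + (1) = -6 (verified)
14. x = 0 + (-2) = -2, y = -6 + (9) = 3 (the recorded entry deviates here)
First deviation found at step 14; the corrected entry is x = -2.

step 14, x = -2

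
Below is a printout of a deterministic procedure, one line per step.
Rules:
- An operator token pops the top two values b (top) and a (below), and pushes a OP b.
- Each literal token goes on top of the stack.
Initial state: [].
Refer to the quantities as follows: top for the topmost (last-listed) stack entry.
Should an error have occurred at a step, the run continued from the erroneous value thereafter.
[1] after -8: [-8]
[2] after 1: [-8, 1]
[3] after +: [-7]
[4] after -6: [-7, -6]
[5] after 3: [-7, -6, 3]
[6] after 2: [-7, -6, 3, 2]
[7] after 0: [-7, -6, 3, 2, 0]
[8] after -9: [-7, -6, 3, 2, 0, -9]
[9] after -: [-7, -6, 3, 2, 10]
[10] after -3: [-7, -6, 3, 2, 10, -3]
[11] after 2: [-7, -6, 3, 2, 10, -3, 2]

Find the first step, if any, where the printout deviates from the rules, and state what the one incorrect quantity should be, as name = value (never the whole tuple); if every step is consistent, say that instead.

step 9, top = 9

Recomputing the run from the initial state:
step 1: [-8]
step 2: [-8, 1]
step 3: [-7]
step 4: [-7, -6]
step 5: [-7, -6, 3]
step 6: [-7, -6, 3, 2]
step 7: [-7, -6, 3, 2, 0]
step 8: [-7, -6, 3, 2, 0, -9]
step 9: [-7, -6, 3, 2, 9]
step 10: [-7, -6, 3, 2, 9, -3]
step 11: [-7, -6, 3, 2, 9, -3, 2]
The first disagreement with the printout is at step 9, where the value should be top = 9.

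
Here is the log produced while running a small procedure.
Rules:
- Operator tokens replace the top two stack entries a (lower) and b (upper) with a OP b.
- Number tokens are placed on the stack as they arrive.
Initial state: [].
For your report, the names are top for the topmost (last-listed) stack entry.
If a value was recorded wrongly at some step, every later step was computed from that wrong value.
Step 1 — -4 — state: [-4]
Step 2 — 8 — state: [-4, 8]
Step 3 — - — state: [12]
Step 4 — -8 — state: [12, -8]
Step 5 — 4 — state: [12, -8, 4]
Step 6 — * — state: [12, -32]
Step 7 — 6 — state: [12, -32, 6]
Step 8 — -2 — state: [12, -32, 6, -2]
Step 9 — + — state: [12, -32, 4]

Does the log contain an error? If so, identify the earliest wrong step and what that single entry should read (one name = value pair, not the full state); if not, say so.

Recomputing the run from the initial state:
step 1: [-4]
step 2: [-4, 8]
step 3: [-12]
step 4: [-12, -8]
step 5: [-12, -8, 4]
step 6: [-12, -32]
step 7: [-12, -32, 6]
step 8: [-12, -32, 6, -2]
step 9: [-12, -32, 4]
The first disagreement with the log is at step 3, where the value should be top = -12.

step 3, top = -12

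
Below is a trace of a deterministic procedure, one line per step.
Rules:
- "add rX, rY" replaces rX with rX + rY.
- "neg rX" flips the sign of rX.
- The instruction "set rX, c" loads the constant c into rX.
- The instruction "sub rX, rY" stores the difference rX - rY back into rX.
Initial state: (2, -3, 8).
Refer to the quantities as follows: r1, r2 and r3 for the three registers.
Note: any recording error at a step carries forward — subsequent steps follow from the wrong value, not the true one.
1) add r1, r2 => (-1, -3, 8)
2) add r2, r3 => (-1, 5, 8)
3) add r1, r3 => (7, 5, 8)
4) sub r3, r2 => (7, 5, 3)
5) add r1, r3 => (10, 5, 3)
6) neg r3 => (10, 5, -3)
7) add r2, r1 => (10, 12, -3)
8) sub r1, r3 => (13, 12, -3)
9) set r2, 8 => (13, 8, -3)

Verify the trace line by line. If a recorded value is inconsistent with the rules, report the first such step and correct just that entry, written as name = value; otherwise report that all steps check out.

step 7, r2 = 15

step 1: r1 = 2 + -3 = -1 -> exactly as logged
step 2: r2 = -3 + 8 = 5 -> in agreement
step 3: r1 = -1 + 8 = 7 -> no discrepancy
step 4: r3 = 8 - 5 = 3 -> consistent with the trace
step 5: r1 = 7 + 3 = 10 -> consistent with the trace
step 6: r3 = -(3) = -3 -> same as recorded
step 7: r2 = 5 + 10 = 15 -> not what was recorded
So the first discrepancy is step 7, where the right value is r2 = 15.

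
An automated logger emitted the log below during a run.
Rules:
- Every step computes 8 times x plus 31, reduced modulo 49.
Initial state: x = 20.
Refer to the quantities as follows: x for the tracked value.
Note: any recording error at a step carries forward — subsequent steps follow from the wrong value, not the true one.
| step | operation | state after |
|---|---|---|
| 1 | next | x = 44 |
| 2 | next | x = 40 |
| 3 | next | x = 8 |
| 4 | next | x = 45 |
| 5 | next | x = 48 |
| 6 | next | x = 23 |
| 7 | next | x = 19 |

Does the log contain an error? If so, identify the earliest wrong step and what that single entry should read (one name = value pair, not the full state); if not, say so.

step 4, x = 46

step 1: x = (8*20 + 31) mod 49 = 44 -> matches
step 2: x = (8*44 + 31) mod 49 = 40 -> exactly as logged
step 3: x = (8*40 + 31) mod 49 = 8 -> checks out
step 4: x = (8*8 + 31) mod 49 = 46 -> the entry is off here
So the first discrepancy is step 4, where the right value is x = 46.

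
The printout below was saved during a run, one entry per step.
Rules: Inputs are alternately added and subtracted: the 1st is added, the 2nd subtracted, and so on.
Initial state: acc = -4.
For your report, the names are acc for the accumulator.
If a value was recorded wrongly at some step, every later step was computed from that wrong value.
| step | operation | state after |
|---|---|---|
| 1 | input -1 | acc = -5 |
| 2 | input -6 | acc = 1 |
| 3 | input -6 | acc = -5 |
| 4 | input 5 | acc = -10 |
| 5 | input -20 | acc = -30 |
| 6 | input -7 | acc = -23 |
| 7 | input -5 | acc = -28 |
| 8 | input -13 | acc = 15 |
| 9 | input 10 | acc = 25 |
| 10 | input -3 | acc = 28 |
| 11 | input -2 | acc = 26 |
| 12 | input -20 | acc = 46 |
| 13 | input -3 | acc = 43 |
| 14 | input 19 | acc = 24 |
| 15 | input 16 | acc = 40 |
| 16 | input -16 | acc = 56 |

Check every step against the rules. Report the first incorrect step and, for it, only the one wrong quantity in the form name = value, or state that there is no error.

step 8, acc = -15

Step 1: acc = -4 + -1 = -5 — consistent with the printout.
Step 2: acc = -5 - -6 = 1 — matches.
Step 3: acc = 1 + -6 = -5 — exactly as logged.
Step 4: acc = -5 - 5 = -10 — exactly as logged.
Step 5: acc = -10 + -20 = -30 — in agreement.
Step 6: acc = -30 - -7 = -23 — confirmed correct.
Step 7: acc = -23 + -5 = -28 — exactly as logged.
Step 8: acc = -28 - -13 = -15 — a discrepancy with the printout.
The audit stops at step 8: the recorded entry is wrong and should be acc = -15.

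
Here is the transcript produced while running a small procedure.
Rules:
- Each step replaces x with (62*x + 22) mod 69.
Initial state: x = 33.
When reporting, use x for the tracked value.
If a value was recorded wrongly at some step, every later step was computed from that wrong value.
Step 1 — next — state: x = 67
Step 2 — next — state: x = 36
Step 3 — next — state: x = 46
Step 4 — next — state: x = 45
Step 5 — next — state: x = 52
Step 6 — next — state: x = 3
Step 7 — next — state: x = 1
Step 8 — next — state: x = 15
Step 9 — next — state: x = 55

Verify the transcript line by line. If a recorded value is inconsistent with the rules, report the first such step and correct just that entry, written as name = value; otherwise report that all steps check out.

Recomputing the run from the initial state:
step 1: x = 67
step 2: x = 36
step 3: x = 46
step 4: x = 45
step 5: x = 52
step 6: x = 3
step 7: x = 1
step 8: x = 15
step 9: x = 55
This matches the transcript at every step.

no error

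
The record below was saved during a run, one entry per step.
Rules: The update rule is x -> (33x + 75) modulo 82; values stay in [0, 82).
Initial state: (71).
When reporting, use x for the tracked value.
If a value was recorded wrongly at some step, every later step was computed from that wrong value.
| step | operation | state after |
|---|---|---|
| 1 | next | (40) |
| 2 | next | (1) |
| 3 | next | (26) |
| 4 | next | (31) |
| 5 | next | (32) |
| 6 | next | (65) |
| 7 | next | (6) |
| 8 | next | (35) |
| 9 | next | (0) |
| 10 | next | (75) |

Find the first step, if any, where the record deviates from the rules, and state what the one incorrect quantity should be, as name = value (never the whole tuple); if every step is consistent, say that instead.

Step 1: x = (33*71 + 75) mod 82 = 40 — consistent with the record.
Step 2: x = (33*40 + 75) mod 82 = 1 — agrees with the record.
Step 3: x = (33*1 + 75) mod 82 = 26 — no discrepancy.
Step 4: x = (33*26 + 75) mod 82 = 31 — confirmed correct.
Step 5: x = (33*31 + 75) mod 82 = 32 — checks out.
Step 6: x = (33*32 + 75) mod 82 = 65 — confirmed correct.
Step 7: x = (33*65 + 75) mod 82 = 6 — verified.
Step 8: x = (33*6 + 75) mod 82 = 27 — a discrepancy with the record.
First incorrect step: 8; the correct value is x = 27.

step 8, x = 27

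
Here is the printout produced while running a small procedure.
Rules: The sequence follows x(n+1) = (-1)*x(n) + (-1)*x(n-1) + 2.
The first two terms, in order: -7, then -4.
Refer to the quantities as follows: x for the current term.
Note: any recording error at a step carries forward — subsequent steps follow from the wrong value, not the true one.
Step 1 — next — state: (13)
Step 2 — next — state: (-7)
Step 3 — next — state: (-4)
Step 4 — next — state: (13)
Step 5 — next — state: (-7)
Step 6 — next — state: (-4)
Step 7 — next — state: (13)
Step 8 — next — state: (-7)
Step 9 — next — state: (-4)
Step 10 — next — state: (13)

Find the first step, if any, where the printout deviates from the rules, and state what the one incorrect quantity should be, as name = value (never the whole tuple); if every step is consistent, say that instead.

no error

Step 1: x = -1*(-4) + (-1)*(-7) + (2) = 13 — checks out.
Step 2: x = -1*(13) + (-1)*(-4) + (2) = -7 — agrees with the printout.
Step 3: x = -1*(-7) + (-1)*(13) + (2) = -4 — no discrepancy.
Step 4: x = -1*(-4) + (-1)*(-7) + (2) = 13 — verified.
Step 5: x = -1*(13) + (-1)*(-4) + (2) = -7 — matches.
Step 6: x = -1*(-7) + (-1)*(13) + (2) = -4 — consistent with the printout.
Step 7: x = -1*(-4) + (-1)*(-7) + (2) = 13 — matches.
Step 8: x = -1*(13) + (-1)*(-4) + (2) = -7 — confirmed correct.
Step 9: x = -1*(-7) + (-1)*(13) + (2) = -4 — in agreement.
Step 10: x = -1*(-4) + (-1)*(-7) + (2) = 13 — verified.
No step deviates from the rules.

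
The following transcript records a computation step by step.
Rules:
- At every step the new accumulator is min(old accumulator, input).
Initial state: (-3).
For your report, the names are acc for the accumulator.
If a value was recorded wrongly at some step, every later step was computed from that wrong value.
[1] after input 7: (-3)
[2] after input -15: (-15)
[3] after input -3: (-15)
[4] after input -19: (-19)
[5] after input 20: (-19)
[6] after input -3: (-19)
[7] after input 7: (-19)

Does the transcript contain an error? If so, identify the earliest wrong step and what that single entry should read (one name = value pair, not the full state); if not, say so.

no error

1. acc = min(-3, 7) = -3 (same as recorded)
2. acc = min(-3, -15) = -15 (exactly as logged)
3. acc = min(-15, -3) = -15 (exactly as logged)
4. acc = min(-15, -19) = -19 (in agreement)
5. acc = min(-19, 20) = -19 (in agreement)
6. acc = min(-19, -3) = -19 (no discrepancy)
7. acc = min(-19, 7) = -19 (matches)
All steps check out; nothing to correct.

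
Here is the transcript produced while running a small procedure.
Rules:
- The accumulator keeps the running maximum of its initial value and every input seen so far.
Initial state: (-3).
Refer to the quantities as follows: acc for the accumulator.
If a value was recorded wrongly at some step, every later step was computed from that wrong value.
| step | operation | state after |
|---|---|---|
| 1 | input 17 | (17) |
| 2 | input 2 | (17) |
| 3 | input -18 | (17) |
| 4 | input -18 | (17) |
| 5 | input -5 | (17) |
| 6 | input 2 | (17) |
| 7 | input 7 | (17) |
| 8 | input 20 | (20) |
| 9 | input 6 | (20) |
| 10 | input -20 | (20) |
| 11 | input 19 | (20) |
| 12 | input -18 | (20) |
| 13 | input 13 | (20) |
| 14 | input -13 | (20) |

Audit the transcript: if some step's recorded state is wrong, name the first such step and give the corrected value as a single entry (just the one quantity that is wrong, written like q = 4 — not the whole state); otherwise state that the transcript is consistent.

step 1: acc = max(-3, 17) = 17 -> agrees with the transcript
step 2: acc = max(17, 2) = 17 -> no discrepancy
step 3: acc = max(17, -18) = 17 -> same as recorded
step 4: acc = max(17, -18) = 17 -> in agreement
step 5: acc = max(17, -5) = 17 -> exactly as logged
step 6: acc = max(17, 2) = 17 -> confirmed correct
step 7: acc = max(17, 7) = 17 -> matches
step 8: acc = max(17, 20) = 20 -> consistent with the transcript
step 9: acc = max(20, 6) = 20 -> agrees with the transcript
step 10: acc = max(20, -20) = 20 -> no discrepancy
step 11: acc = max(20, 19) = 20 -> verified
step 12: acc = max(20, -18) = 20 -> in agreement
step 13: acc = max(20, 13) = 20 -> exactly as logged
step 14: acc = max(20, -13) = 20 -> confirmed correct
All steps check out; nothing to correct.

no error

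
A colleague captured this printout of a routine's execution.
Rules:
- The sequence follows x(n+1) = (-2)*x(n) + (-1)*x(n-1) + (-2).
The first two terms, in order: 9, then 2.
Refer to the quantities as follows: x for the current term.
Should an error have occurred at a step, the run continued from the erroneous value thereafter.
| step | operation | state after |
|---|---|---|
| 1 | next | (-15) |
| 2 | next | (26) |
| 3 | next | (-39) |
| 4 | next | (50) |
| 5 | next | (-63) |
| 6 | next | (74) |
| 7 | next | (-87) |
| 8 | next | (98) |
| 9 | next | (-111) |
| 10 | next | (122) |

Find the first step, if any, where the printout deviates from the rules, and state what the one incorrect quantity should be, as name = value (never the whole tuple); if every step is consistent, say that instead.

Recomputing the run from the initial state:
step 1: x = -15
step 2: x = 26
step 3: x = -39
step 4: x = 50
step 5: x = -63
step 6: x = 74
step 7: x = -87
step 8: x = 98
step 9: x = -111
step 10: x = 122
This matches the printout at every step.

no error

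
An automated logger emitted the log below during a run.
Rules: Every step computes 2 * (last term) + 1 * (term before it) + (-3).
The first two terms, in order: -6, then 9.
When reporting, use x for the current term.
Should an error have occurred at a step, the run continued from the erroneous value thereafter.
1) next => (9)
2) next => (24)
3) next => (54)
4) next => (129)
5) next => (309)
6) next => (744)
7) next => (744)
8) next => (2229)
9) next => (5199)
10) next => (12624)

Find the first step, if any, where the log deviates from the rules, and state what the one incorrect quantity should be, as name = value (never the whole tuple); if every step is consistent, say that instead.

step 7, x = 1794

step 1: x = 2*(9) + (1)*(-6) + (-3) = 9 -> agrees with the log
step 2: x = 2*(9) + (1)*(9) + (-3) = 24 -> agrees with the log
step 3: x = 2*(24) + (1)*(9) + (-3) = 54 -> agrees with the log
step 4: x = 2*(54) + (1)*(24) + (-3) = 129 -> matches
step 5: x = 2*(129) + (1)*(54) + (-3) = 309 -> verified
step 6: x = 2*(309) + (1)*(129) + (-3) = 744 -> checks out
step 7: x = 2*(744) + (1)*(309) + (-3) = 1794 -> the log disagrees here
The earliest wrong entry is at step 7: it should read x = 1794.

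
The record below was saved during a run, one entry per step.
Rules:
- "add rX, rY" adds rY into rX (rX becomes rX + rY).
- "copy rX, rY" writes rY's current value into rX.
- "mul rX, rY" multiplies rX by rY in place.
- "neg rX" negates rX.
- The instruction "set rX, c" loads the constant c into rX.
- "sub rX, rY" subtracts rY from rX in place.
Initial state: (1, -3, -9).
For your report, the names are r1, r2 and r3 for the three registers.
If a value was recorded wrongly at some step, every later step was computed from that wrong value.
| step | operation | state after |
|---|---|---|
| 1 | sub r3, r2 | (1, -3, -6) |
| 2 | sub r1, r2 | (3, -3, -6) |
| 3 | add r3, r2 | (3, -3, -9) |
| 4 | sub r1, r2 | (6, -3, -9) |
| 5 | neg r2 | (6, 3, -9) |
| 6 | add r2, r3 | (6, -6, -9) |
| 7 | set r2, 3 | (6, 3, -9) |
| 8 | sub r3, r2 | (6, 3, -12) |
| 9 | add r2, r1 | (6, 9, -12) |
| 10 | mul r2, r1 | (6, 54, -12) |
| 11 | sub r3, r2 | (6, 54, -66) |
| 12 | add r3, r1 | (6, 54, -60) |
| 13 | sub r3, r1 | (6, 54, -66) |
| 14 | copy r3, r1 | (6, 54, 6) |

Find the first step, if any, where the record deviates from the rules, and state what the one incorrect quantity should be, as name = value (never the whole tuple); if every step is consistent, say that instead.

Step 1: r3 = -9 - -3 = -6 — in agreement.
Step 2: r1 = 1 - -3 = 4 — the record disagrees here.
The audit stops at step 2: the recorded entry is wrong and should be r1 = 4.

step 2, r1 = 4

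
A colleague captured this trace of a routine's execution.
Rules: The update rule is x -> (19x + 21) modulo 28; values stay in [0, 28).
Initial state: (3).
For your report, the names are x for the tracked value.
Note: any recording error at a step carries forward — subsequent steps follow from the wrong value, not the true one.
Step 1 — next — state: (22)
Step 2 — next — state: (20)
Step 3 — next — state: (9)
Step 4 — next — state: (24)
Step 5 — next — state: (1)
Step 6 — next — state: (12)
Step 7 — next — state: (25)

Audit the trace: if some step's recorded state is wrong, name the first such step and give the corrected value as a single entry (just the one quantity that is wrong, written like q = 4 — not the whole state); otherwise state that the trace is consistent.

step 2, x = 19

Recomputing the run from the initial state:
step 1: x = 22
step 2: x = 19
step 3: x = 18
step 4: x = 27
step 5: x = 2
step 6: x = 3
step 7: x = 22
The first disagreement with the trace is at step 2, where the value should be x = 19.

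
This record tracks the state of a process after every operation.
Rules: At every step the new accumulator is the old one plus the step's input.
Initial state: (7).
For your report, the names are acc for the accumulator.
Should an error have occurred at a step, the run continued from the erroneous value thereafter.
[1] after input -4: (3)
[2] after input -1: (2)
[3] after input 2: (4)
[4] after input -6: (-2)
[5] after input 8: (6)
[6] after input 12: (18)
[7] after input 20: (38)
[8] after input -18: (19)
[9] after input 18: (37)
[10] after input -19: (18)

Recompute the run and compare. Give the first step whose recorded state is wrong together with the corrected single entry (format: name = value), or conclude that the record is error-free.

Recomputing the run from the initial state:
step 1: acc = 3
step 2: acc = 2
step 3: acc = 4
step 4: acc = -2
step 5: acc = 6
step 6: acc = 18
step 7: acc = 38
step 8: acc = 20
step 9: acc = 38
step 10: acc = 19
The first disagreement with the record is at step 8, where the value should be acc = 20.

step 8, acc = 20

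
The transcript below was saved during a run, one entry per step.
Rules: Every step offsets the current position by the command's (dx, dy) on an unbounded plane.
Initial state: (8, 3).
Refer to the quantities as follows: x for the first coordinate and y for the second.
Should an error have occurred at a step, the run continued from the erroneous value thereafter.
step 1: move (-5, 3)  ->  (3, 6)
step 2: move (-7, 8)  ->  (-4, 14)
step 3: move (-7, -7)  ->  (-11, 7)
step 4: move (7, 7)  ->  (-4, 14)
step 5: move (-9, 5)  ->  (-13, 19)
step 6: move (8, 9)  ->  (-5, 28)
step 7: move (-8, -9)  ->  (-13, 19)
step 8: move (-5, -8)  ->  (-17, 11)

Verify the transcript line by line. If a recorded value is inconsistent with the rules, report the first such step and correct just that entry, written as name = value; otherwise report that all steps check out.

step 8, x = -18

step 1: x = 8 + (-5) = 3, y = 3 + (3) = 6 -> consistent with the transcript
step 2: x = 3 + (-7) = -4, y = 6 + (8) = 14 -> same as recorded
step 3: x = -4 + (-7) = -11, y = 14 + (-7) = 7 -> in agreement
step 4: x = -11 + (7) = -4, y = 7 + (7) = 14 -> matches
step 5: x = -4 + (-9) = -13, y = 14 + (5) = 19 -> checks out
step 6: x = -13 + (8) = -5, y = 19 + (9) = 28 -> same as recorded
step 7: x = -5 + (-8) = -13, y = 28 + (-9) = 19 -> no discrepancy
step 8: x = -13 + (-5) = -18, y = 19 + (-8) = 11 -> a discrepancy with the transcript
First incorrect step: 8; the correct value is x = -18.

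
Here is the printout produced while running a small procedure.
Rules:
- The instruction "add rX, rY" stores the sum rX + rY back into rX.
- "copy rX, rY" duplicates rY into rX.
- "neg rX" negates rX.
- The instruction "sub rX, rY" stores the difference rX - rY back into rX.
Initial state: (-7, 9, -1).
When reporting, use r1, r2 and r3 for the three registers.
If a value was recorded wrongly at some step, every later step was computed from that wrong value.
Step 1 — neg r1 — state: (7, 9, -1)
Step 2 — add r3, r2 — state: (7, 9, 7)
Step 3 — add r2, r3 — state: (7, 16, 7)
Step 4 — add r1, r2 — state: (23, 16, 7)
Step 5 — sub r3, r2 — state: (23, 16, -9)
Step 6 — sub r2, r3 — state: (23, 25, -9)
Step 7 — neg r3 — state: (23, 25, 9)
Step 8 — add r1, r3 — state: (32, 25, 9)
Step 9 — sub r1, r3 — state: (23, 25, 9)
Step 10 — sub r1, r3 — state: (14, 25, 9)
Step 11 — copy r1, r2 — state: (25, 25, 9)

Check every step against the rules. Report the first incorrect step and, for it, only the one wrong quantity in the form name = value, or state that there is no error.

Recomputing the run from the initial state:
step 1: r1 = 7, r2 = 9, r3 = -1
step 2: r1 = 7, r2 = 9, r3 = 8
step 3: r1 = 7, r2 = 17, r3 = 8
step 4: r1 = 24, r2 = 17, r3 = 8
step 5: r1 = 24, r2 = 17, r3 = -9
step 6: r1 = 24, r2 = 26, r3 = -9
step 7: r1 = 24, r2 = 26, r3 = 9
step 8: r1 = 33, r2 = 26, r3 = 9
step 9: r1 = 24, r2 = 26, r3 = 9
step 10: r1 = 15, r2 = 26, r3 = 9
step 11: r1 = 26, r2 = 26, r3 = 9
The first disagreement with the printout is at step 2, where the value should be r3 = 8.

step 2, r3 = 8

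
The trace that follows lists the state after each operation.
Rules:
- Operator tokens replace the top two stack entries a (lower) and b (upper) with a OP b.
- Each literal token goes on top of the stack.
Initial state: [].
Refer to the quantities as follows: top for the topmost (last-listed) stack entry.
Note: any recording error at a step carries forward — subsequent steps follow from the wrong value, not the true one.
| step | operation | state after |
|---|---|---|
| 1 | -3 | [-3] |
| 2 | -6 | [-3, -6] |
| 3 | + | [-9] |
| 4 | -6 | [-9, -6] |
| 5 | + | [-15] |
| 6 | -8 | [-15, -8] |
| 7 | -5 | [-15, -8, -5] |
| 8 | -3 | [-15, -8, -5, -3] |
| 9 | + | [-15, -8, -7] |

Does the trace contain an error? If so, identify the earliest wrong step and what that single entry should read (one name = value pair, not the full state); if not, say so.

step 9, top = -8

Recomputing the run from the initial state:
step 1: [-3]
step 2: [-3, -6]
step 3: [-9]
step 4: [-9, -6]
step 5: [-15]
step 6: [-15, -8]
step 7: [-15, -8, -5]
step 8: [-15, -8, -5, -3]
step 9: [-15, -8, -8]
The first disagreement with the trace is at step 9, where the value should be top = -8.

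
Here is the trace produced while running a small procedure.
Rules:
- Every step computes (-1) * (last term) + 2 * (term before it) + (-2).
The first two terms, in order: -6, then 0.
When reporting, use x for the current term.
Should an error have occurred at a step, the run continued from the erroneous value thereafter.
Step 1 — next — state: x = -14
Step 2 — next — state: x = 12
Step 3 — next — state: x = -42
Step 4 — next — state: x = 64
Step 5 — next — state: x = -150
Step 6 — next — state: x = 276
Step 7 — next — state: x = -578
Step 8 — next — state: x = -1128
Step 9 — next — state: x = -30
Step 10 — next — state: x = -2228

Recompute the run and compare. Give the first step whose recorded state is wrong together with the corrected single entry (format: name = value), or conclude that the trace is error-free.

Step 1: x = -1*(0) + (2)*(-6) + (-2) = -14 — checks out.
Step 2: x = -1*(-14) + (2)*(0) + (-2) = 12 — exactly as logged.
Step 3: x = -1*(12) + (2)*(-14) + (-2) = -42 — checks out.
Step 4: x = -1*(-42) + (2)*(12) + (-2) = 64 — matches.
Step 5: x = -1*(64) + (2)*(-42) + (-2) = -150 — no discrepancy.
Step 6: x = -1*(-150) + (2)*(64) + (-2) = 276 — matches.
Step 7: x = -1*(276) + (2)*(-150) + (-2) = -578 — verified.
Step 8: x = -1*(-578) + (2)*(276) + (-2) = 1128 — a discrepancy with the trace.
First deviation found at step 8; the corrected entry is x = 1128.

step 8, x = 1128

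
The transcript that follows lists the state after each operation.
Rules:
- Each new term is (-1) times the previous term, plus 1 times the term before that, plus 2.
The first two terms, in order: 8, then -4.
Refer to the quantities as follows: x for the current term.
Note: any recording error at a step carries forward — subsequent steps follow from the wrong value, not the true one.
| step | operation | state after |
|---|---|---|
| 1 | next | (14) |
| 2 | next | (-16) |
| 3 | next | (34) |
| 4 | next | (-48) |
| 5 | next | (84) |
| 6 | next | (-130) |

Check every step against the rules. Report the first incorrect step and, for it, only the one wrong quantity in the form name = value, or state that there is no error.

Step 1: x = -1*(-4) + (1)*(8) + (2) = 14 — in agreement.
Step 2: x = -1*(14) + (1)*(-4) + (2) = -16 — checks out.
Step 3: x = -1*(-16) + (1)*(14) + (2) = 32 — this is not what the transcript shows.
First incorrect step: 3; the correct value is x = 32.

step 3, x = 32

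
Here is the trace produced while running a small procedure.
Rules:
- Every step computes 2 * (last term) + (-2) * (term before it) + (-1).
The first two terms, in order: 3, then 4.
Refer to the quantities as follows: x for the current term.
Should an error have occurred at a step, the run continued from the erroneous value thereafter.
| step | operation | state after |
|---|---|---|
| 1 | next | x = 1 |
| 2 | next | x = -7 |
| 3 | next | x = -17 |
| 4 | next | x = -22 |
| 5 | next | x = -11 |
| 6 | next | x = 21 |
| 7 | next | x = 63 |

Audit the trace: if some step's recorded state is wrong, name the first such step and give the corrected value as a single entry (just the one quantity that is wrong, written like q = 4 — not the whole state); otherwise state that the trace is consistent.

1. x = 2*(4) + (-2)*(3) + (-1) = 1 (verified)
2. x = 2*(1) + (-2)*(4) + (-1) = -7 (checks out)
3. x = 2*(-7) + (-2)*(1) + (-1) = -17 (consistent with the trace)
4. x = 2*(-17) + (-2)*(-7) + (-1) = -21 (a discrepancy with the trace)
First deviation found at step 4; the corrected entry is x = -21.

step 4, x = -21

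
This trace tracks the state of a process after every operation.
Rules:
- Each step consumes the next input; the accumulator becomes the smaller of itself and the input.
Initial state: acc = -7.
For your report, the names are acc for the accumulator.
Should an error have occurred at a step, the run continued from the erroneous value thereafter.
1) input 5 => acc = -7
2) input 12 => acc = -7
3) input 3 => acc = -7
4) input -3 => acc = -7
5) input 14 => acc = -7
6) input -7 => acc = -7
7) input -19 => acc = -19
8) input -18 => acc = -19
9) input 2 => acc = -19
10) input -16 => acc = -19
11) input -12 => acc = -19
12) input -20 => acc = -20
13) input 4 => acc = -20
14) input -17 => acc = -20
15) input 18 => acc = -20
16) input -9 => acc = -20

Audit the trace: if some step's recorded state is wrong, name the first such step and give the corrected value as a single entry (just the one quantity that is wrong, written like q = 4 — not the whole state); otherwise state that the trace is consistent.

no error

Step 1: acc = min(-7, 5) = -7 — confirmed correct.
Step 2: acc = min(-7, 12) = -7 — verified.
Step 3: acc = min(-7, 3) = -7 — same as recorded.
Step 4: acc = min(-7, -3) = -7 — consistent with the trace.
Step 5: acc = min(-7, 14) = -7 — matches.
Step 6: acc = min(-7, -7) = -7 — exactly as logged.
Step 7: acc = min(-7, -19) = -19 — verified.
Step 8: acc = min(-19, -18) = -19 — same as recorded.
Step 9: acc = min(-19, 2) = -19 — matches.
Step 10: acc = min(-19, -16) = -19 — verified.
Step 11: acc = min(-19, -12) = -19 — in agreement.
Step 12: acc = min(-19, -20) = -20 — confirmed correct.
Step 13: acc = min(-20, 4) = -20 — in agreement.
Step 14: acc = min(-20, -17) = -20 — no discrepancy.
Step 15: acc = min(-20, 18) = -20 — no discrepancy.
Step 16: acc = min(-20, -9) = -20 — matches.
The whole run recomputes cleanly — no discrepancies.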